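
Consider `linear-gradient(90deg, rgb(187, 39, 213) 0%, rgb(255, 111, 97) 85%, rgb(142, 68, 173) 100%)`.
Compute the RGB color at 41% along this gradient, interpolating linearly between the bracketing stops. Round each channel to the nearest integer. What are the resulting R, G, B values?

41% lies between the 0% and 85% stops, so the local fraction is t = (41 − 0)/(85 − 0) = 41/85 ≈ 0.4824.
R = 187 + 0.4824 × (255 − 187) = 219.803 → 220
G = 39 + 0.4824 × (111 − 39) = 73.733 → 74
B = 213 + 0.4824 × (97 − 213) = 157.042 → 157

(220, 74, 157)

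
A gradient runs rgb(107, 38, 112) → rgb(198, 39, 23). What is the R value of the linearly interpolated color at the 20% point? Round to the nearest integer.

R = 107 + 0.2 × (198 − 107) = 125.2 → 125

125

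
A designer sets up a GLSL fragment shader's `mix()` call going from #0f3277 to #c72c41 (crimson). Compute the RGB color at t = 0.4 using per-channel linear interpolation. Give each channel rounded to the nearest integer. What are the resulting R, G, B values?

(89, 48, 97)

#0f3277 → (15, 50, 119); #c72c41 → (199, 44, 65).
R = 15 + 0.4 × (199 − 15) = 15 + 0.4 × 184 = 88.6 → 89
G = 50 + 0.4 × (44 − 50) = 50 + 0.4 × -6 = 47.6 → 48
B = 119 + 0.4 × (65 − 119) = 119 + 0.4 × -54 = 97.4 → 97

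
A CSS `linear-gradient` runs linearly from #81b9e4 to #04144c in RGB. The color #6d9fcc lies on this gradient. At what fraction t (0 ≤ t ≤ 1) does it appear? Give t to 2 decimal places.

Invert the lerp on the G channel (largest span, 165): t = (159 − 185) / (20 − 185) = -26/-165 = 0.15758.
Check on R: (109 − 129)/(4 − 129) = 0.16 ✓

0.16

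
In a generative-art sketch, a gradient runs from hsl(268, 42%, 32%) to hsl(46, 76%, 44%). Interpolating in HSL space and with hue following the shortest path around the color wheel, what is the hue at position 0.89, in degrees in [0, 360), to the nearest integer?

31

Hue: 46 − 268 = -222°, but |-222| > 180 so the shorter arc goes the other way: Δh = -222 + 360 = 138°.
H = 268 + 0.89 × (138) = 390.82 → 391 → 391 mod 360 = 31°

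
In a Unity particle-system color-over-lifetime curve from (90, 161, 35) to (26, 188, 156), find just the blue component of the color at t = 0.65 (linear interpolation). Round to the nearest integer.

B = 35 + 0.65 × (156 − 35) = 113.65 → 114

114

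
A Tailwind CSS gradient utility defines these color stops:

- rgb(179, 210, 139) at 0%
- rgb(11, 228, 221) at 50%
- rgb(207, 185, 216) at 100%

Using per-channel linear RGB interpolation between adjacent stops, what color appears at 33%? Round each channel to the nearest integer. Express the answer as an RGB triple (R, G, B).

33% lies between the 0% and 50% stops, so the local fraction is t = (33 − 0)/(50 − 0) = 33/50 ≈ 0.66.
R = 179 + 0.66 × (11 − 179) = 68.12 → 68
G = 210 + 0.66 × (228 − 210) = 221.88 → 222
B = 139 + 0.66 × (221 − 139) = 193.12 → 193

(68, 222, 193)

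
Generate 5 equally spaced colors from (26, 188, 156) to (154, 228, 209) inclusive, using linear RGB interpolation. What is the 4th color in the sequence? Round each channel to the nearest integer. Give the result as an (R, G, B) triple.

With 5 swatches and endpoints inclusive, swatch 4 sits at t = (4 − 1)/(5 − 1) = 3/4 ≈ 0.75.
R = 26 + 0.75 × (154 − 26) = 122 → 122
G = 188 + 0.75 × (228 − 188) = 218 → 218
B = 156 + 0.75 × (209 − 156) = 195.75 → 196

(122, 218, 196)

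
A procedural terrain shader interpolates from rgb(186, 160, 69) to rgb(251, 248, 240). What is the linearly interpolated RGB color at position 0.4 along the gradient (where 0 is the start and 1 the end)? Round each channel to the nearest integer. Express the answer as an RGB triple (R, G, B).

R = 186 + 0.4 × (251 − 186) = 186 + 0.4 × 65 = 212 → 212
G = 160 + 0.4 × (248 − 160) = 160 + 0.4 × 88 = 195.2 → 195
B = 69 + 0.4 × (240 − 69) = 69 + 0.4 × 171 = 137.4 → 137

(212, 195, 137)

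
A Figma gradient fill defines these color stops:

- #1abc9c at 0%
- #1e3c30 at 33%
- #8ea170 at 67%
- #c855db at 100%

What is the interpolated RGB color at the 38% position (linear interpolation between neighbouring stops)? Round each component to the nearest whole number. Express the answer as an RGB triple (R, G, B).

38% lies between the 33% and 67% stops, so the local fraction is t = (38 − 33)/(67 − 33) = 5/34 ≈ 0.1471.
#1e3c30 → (30, 60, 48); #8ea170 → (142, 161, 112).
R = 30 + 0.1471 × (142 − 30) = 46.475 → 46
G = 60 + 0.1471 × (161 − 60) = 74.857 → 75
B = 48 + 0.1471 × (112 − 48) = 57.414 → 57

(46, 75, 57)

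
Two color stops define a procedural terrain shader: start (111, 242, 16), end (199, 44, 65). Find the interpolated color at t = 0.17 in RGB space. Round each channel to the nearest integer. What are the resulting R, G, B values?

(126, 208, 24)

R = 111 + 0.17 × (199 − 111) = 111 + 0.17 × 88 = 125.96 → 126
G = 242 + 0.17 × (44 − 242) = 242 + 0.17 × -198 = 208.34 → 208
B = 16 + 0.17 × (65 − 16) = 16 + 0.17 × 49 = 24.33 → 24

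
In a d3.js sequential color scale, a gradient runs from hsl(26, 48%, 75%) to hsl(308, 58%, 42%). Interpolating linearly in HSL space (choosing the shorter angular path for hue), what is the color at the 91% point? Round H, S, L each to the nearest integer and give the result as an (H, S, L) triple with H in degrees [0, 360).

Hue: 308 − 26 = 282°, but |282| > 180 so the shorter arc goes the other way: Δh = 282 − 360 = -78°.
H = 26 + 0.91 × (-78) = -44.98 → -45 → -45 mod 360 = 315°
S = 48 + 0.91 × (58 − 48) = 57.1 → 57%
L = 75 + 0.91 × (42 − 75) = 44.97 → 45%

(315, 57, 45)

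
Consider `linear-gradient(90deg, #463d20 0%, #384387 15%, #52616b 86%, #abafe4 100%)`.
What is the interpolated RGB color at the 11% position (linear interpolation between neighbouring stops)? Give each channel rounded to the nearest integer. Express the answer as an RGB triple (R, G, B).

11% lies between the 0% and 15% stops, so the local fraction is t = (11 − 0)/(15 − 0) = 11/15 ≈ 0.7333.
#463d20 → (70, 61, 32); #384387 → (56, 67, 135).
R = 70 + 0.7333 × (56 − 70) = 59.734 → 60
G = 61 + 0.7333 × (67 − 61) = 65.4 → 65
B = 32 + 0.7333 × (135 − 32) = 107.53 → 108

(60, 65, 108)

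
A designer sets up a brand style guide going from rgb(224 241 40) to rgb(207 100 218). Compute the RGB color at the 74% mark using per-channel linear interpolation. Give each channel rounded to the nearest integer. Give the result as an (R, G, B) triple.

(211, 137, 172)

74% corresponds to t = 0.74.
R = 224 + 0.74 × (207 − 224) = 224 + 0.74 × -17 = 211.42 → 211
G = 241 + 0.74 × (100 − 241) = 241 + 0.74 × -141 = 136.66 → 137
B = 40 + 0.74 × (218 − 40) = 40 + 0.74 × 178 = 171.72 → 172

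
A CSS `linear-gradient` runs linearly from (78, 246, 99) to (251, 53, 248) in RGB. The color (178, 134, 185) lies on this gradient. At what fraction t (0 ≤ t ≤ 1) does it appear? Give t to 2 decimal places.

0.58

Invert the lerp on the G channel (largest span, 193): t = (134 − 246) / (53 − 246) = -112/-193 = 0.58031.
Check on R: (178 − 78)/(251 − 78) = 0.578 ✓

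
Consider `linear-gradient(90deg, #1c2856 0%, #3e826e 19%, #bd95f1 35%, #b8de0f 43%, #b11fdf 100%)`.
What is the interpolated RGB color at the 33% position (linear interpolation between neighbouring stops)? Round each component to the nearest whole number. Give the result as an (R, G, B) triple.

(173, 147, 225)

33% lies between the 19% and 35% stops, so the local fraction is t = (33 − 19)/(35 − 19) = 14/16 ≈ 0.875.
#3e826e → (62, 130, 110); #bd95f1 → (189, 149, 241).
R = 62 + 0.875 × (189 − 62) = 173.125 → 173
G = 130 + 0.875 × (149 − 130) = 146.625 → 147
B = 110 + 0.875 × (241 − 110) = 224.625 → 225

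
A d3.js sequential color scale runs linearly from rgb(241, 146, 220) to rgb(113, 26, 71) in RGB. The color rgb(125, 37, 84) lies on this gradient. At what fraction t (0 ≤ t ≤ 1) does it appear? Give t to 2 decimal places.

Invert the lerp on the B channel (largest span, 149): t = (84 − 220) / (71 − 220) = -136/-149 = 0.91275.
Check on R: (125 − 241)/(113 − 241) = 0.9062 ✓

0.91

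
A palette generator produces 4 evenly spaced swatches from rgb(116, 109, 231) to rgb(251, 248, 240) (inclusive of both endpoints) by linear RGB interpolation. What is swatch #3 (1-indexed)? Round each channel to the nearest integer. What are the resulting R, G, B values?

(206, 202, 237)

With 4 swatches and endpoints inclusive, swatch 3 sits at t = (3 − 1)/(4 − 1) = 2/3 ≈ 0.6667.
R = 116 + 0.6667 × (251 − 116) = 206.005 → 206
G = 109 + 0.6667 × (248 − 109) = 201.671 → 202
B = 231 + 0.6667 × (240 − 231) = 237 → 237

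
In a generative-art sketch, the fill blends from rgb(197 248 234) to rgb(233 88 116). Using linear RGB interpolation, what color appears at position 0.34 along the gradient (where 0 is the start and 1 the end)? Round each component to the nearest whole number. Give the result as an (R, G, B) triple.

R = 197 + 0.34 × (233 − 197) = 197 + 0.34 × 36 = 209.24 → 209
G = 248 + 0.34 × (88 − 248) = 248 + 0.34 × -160 = 193.6 → 194
B = 234 + 0.34 × (116 − 234) = 234 + 0.34 × -118 = 193.88 → 194
So the blended color is (209, 194, 194), about #d1c2c2.

(209, 194, 194)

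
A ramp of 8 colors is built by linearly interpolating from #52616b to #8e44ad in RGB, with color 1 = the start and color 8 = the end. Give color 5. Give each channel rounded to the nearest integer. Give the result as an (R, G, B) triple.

With 8 swatches and endpoints inclusive, swatch 5 sits at t = (5 − 1)/(8 − 1) = 4/7 ≈ 0.5714.
#52616b → (82, 97, 107); #8e44ad → (142, 68, 173).
R = 82 + 0.5714 × (142 − 82) = 116.284 → 116
G = 97 + 0.5714 × (68 − 97) = 80.429 → 80
B = 107 + 0.5714 × (173 − 107) = 144.712 → 145

(116, 80, 145)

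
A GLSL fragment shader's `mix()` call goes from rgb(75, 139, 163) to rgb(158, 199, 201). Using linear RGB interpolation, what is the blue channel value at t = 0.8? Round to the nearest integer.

193

B = 163 + 0.8 × (201 − 163) = 193.4 → 193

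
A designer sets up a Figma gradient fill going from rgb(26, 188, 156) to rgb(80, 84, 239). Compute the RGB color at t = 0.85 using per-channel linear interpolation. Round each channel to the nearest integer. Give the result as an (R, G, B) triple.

R = 26 + 0.85 × (80 − 26) = 26 + 0.85 × 54 = 71.9 → 72
G = 188 + 0.85 × (84 − 188) = 188 + 0.85 × -104 = 99.6 → 100
B = 156 + 0.85 × (239 − 156) = 156 + 0.85 × 83 = 226.55 → 227

(72, 100, 227)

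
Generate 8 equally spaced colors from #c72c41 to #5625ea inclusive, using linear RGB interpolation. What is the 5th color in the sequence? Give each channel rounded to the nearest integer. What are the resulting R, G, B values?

(134, 40, 162)

With 8 swatches and endpoints inclusive, swatch 5 sits at t = (5 − 1)/(8 − 1) = 4/7 ≈ 0.5714.
#c72c41 → (199, 44, 65); #5625ea → (86, 37, 234).
R = 199 + 0.5714 × (86 − 199) = 134.432 → 134
G = 44 + 0.5714 × (37 − 44) = 40 → 40
B = 65 + 0.5714 × (234 − 65) = 161.567 → 162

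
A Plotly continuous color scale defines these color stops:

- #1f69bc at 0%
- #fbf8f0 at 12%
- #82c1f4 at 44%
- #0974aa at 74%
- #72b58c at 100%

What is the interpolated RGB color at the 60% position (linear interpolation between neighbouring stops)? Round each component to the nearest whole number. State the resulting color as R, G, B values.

60% lies between the 44% and 74% stops, so the local fraction is t = (60 − 44)/(74 − 44) = 16/30 ≈ 0.5333.
#82c1f4 → (130, 193, 244); #0974aa → (9, 116, 170).
R = 130 + 0.5333 × (9 − 130) = 65.471 → 65
G = 193 + 0.5333 × (116 − 193) = 151.936 → 152
B = 244 + 0.5333 × (170 − 244) = 204.536 → 205

(65, 152, 205)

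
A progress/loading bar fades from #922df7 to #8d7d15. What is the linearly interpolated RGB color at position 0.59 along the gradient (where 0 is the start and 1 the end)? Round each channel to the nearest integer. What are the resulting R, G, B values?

#922df7 → (146, 45, 247); #8d7d15 → (141, 125, 21).
R = 146 + 0.59 × (141 − 146) = 146 + 0.59 × -5 = 143.05 → 143
G = 45 + 0.59 × (125 − 45) = 45 + 0.59 × 80 = 92.2 → 92
B = 247 + 0.59 × (21 − 247) = 247 + 0.59 × -226 = 113.66 → 114
So the blended color is (143, 92, 114), about #8f5c72.

(143, 92, 114)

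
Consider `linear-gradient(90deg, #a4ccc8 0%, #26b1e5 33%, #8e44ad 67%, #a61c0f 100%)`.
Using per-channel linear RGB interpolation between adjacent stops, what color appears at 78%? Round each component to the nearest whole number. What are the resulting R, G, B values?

78% lies between the 67% and 100% stops, so the local fraction is t = (78 − 67)/(100 − 67) = 11/33 ≈ 0.3333.
#8e44ad → (142, 68, 173); #a61c0f → (166, 28, 15).
R = 142 + 0.3333 × (166 − 142) = 149.999 → 150
G = 68 + 0.3333 × (28 − 68) = 54.668 → 55
B = 173 + 0.3333 × (15 − 173) = 120.339 → 120

(150, 55, 120)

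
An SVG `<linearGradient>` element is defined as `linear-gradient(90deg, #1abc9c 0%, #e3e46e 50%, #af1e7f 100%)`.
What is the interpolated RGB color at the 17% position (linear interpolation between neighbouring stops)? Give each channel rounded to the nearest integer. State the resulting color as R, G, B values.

17% lies between the 0% and 50% stops, so the local fraction is t = (17 − 0)/(50 − 0) = 17/50 ≈ 0.34.
#1abc9c → (26, 188, 156); #e3e46e → (227, 228, 110).
R = 26 + 0.34 × (227 − 26) = 94.34 → 94
G = 188 + 0.34 × (228 − 188) = 201.6 → 202
B = 156 + 0.34 × (110 − 156) = 140.36 → 140

(94, 202, 140)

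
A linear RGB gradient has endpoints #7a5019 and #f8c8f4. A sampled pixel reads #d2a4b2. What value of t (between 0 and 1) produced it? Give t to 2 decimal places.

Invert the lerp on the B channel (largest span, 219): t = (178 − 25) / (244 − 25) = 153/219 = 0.69863.
Check on R: (210 − 122)/(248 − 122) = 0.6984 ✓

0.70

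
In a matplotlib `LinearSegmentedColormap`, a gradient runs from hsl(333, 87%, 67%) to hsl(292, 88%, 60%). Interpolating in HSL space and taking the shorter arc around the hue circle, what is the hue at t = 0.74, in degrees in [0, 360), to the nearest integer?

303

Hue arc: Δh = 292 − 333 = -41° (|Δh| ≤ 180, already the shorter path).
H = 333 + 0.74 × (-41) = 302.66 → 303°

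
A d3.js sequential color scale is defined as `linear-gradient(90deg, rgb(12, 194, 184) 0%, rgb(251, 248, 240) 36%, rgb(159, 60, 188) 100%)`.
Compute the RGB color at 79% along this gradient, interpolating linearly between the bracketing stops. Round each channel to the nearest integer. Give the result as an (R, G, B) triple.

79% lies between the 36% and 100% stops, so the local fraction is t = (79 − 36)/(100 − 36) = 43/64 ≈ 0.6719.
R = 251 + 0.6719 × (159 − 251) = 189.185 → 189
G = 248 + 0.6719 × (60 − 248) = 121.683 → 122
B = 240 + 0.6719 × (188 − 240) = 205.061 → 205

(189, 122, 205)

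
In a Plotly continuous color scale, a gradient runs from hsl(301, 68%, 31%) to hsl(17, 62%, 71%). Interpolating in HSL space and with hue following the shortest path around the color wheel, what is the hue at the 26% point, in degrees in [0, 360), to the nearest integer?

321

Hue: 17 − 301 = -284°, but |-284| > 180 so the shorter arc goes the other way: Δh = -284 + 360 = 76°.
H = 301 + 0.26 × (76) = 320.76 → 321°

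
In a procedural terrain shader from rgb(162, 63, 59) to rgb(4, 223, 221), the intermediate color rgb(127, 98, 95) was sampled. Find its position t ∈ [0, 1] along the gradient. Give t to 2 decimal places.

Invert the lerp on the B channel (largest span, 162): t = (95 − 59) / (221 − 59) = 36/162 = 0.22222.
Check on R: (127 − 162)/(4 − 162) = 0.2215 ✓

0.22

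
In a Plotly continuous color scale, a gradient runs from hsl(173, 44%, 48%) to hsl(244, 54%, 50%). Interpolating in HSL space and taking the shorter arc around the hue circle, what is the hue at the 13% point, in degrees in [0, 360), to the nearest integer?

Hue arc: Δh = 244 − 173 = 71° (|Δh| ≤ 180, already the shorter path).
H = 173 + 0.13 × (71) = 182.23 → 182°

182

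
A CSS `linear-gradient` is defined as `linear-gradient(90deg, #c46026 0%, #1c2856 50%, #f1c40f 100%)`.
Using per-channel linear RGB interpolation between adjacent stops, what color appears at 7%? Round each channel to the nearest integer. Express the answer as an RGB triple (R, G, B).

7% lies between the 0% and 50% stops, so the local fraction is t = (7 − 0)/(50 − 0) = 7/50 ≈ 0.14.
#c46026 → (196, 96, 38); #1c2856 → (28, 40, 86).
R = 196 + 0.14 × (28 − 196) = 172.48 → 172
G = 96 + 0.14 × (40 − 96) = 88.16 → 88
B = 38 + 0.14 × (86 − 38) = 44.72 → 45

(172, 88, 45)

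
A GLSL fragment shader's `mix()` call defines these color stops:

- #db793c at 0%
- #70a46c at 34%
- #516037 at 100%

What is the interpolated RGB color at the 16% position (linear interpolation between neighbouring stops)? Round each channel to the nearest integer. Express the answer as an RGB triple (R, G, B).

16% lies between the 0% and 34% stops, so the local fraction is t = (16 − 0)/(34 − 0) = 16/34 ≈ 0.4706.
#db793c → (219, 121, 60); #70a46c → (112, 164, 108).
R = 219 + 0.4706 × (112 − 219) = 168.646 → 169
G = 121 + 0.4706 × (164 − 121) = 141.236 → 141
B = 60 + 0.4706 × (108 − 60) = 82.589 → 83

(169, 141, 83)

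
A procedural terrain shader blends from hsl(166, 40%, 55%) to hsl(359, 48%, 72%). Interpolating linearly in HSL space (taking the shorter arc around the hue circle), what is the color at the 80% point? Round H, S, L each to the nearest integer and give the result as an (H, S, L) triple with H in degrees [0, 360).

Hue: 359 − 166 = 193°, but |193| > 180 so the shorter arc goes the other way: Δh = 193 − 360 = -167°.
H = 166 + 0.8 × (-167) = 32.4 → 32°
S = 40 + 0.8 × (48 − 40) = 46.4 → 46%
L = 55 + 0.8 × (72 − 55) = 68.6 → 69%

(32, 46, 69)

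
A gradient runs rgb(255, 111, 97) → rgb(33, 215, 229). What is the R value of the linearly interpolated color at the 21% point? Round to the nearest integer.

R = 255 + 0.21 × (33 − 255) = 208.38 → 208

208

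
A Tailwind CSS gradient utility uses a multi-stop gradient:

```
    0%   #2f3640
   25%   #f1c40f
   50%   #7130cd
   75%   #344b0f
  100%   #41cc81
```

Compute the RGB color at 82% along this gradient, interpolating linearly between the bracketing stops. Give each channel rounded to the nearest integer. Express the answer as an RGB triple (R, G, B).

82% lies between the 75% and 100% stops, so the local fraction is t = (82 − 75)/(100 − 75) = 7/25 ≈ 0.28.
#344b0f → (52, 75, 15); #41cc81 → (65, 204, 129).
R = 52 + 0.28 × (65 − 52) = 55.64 → 56
G = 75 + 0.28 × (204 − 75) = 111.12 → 111
B = 15 + 0.28 × (129 − 15) = 46.92 → 47

(56, 111, 47)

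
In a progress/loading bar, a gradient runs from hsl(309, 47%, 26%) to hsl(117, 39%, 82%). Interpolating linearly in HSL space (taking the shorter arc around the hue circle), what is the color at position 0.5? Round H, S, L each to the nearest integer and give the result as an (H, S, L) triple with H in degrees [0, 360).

Hue: 117 − 309 = -192°, but |-192| > 180 so the shorter arc goes the other way: Δh = -192 + 360 = 168°.
H = 309 + 0.5 × (168) = 393 → 393 → 393 mod 360 = 33°
S = 47 + 0.5 × (39 − 47) = 43 → 43%
L = 26 + 0.5 × (82 − 26) = 54 → 54%

(33, 43, 54)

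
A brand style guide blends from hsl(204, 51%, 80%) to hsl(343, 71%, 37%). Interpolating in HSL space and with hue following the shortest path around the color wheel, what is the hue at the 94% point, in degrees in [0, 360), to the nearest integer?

335

Hue arc: Δh = 343 − 204 = 139° (|Δh| ≤ 180, already the shorter path).
H = 204 + 0.94 × (139) = 334.66 → 335°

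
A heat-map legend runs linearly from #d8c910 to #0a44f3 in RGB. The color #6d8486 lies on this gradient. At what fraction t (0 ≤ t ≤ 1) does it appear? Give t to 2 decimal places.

Invert the lerp on the B channel (largest span, 227): t = (134 − 16) / (243 − 16) = 118/227 = 0.51982.
Check on R: (109 − 216)/(10 − 216) = 0.5194 ✓

0.52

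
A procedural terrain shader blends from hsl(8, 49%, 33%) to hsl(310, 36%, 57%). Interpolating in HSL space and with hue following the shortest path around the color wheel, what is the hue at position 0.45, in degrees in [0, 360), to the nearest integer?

342

Hue: 310 − 8 = 302°, but |302| > 180 so the shorter arc goes the other way: Δh = 302 − 360 = -58°.
H = 8 + 0.45 × (-58) = -18.1 → -18 → -18 mod 360 = 342°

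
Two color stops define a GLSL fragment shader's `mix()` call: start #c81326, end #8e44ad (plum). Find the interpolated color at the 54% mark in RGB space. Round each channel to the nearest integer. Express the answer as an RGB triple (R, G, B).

(169, 45, 111)

#c81326 → (200, 19, 38); #8e44ad → (142, 68, 173).
54% corresponds to t = 0.54.
R = 200 + 0.54 × (142 − 200) = 200 + 0.54 × -58 = 168.68 → 169
G = 19 + 0.54 × (68 − 19) = 19 + 0.54 × 49 = 45.46 → 45
B = 38 + 0.54 × (173 − 38) = 38 + 0.54 × 135 = 110.9 → 111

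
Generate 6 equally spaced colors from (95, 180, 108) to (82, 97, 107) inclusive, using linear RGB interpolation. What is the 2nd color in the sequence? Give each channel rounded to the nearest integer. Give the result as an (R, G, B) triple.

With 6 swatches and endpoints inclusive, swatch 2 sits at t = (2 − 1)/(6 − 1) = 1/5 ≈ 0.2.
R = 95 + 0.2 × (82 − 95) = 92.4 → 92
G = 180 + 0.2 × (97 − 180) = 163.4 → 163
B = 108 + 0.2 × (107 − 108) = 107.8 → 108

(92, 163, 108)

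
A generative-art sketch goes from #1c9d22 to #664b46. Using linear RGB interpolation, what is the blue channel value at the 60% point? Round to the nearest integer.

56

B₁ = 34 (from #1c9d22), B₂ = 70 (from #664b46).
B = 34 + 0.6 × (70 − 34) = 55.6 → 56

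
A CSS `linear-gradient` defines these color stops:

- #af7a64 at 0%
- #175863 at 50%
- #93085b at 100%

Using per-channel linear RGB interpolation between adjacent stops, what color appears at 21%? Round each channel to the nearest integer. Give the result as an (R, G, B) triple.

(111, 108, 100)

21% lies between the 0% and 50% stops, so the local fraction is t = (21 − 0)/(50 − 0) = 21/50 ≈ 0.42.
#af7a64 → (175, 122, 100); #175863 → (23, 88, 99).
R = 175 + 0.42 × (23 − 175) = 111.16 → 111
G = 122 + 0.42 × (88 − 122) = 107.72 → 108
B = 100 + 0.42 × (99 − 100) = 99.58 → 100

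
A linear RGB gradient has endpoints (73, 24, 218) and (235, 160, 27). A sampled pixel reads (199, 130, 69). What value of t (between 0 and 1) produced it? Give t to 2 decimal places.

Invert the lerp on the B channel (largest span, 191): t = (69 − 218) / (27 − 218) = -149/-191 = 0.7801.
Check on R: (199 − 73)/(235 − 73) = 0.7778 ✓

0.78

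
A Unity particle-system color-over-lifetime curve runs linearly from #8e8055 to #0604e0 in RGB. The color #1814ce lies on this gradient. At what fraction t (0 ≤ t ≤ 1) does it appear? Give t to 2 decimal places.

0.87

Invert the lerp on the B channel (largest span, 139): t = (206 − 85) / (224 − 85) = 121/139 = 0.8705.
Check on R: (24 − 142)/(6 − 142) = 0.8676 ✓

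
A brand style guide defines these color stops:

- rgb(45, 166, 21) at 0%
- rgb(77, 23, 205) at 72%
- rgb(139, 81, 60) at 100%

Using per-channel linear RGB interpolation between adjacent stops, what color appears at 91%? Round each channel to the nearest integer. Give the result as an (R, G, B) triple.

(119, 62, 107)

91% lies between the 72% and 100% stops, so the local fraction is t = (91 − 72)/(100 − 72) = 19/28 ≈ 0.6786.
R = 77 + 0.6786 × (139 − 77) = 119.073 → 119
G = 23 + 0.6786 × (81 − 23) = 62.359 → 62
B = 205 + 0.6786 × (60 − 205) = 106.603 → 107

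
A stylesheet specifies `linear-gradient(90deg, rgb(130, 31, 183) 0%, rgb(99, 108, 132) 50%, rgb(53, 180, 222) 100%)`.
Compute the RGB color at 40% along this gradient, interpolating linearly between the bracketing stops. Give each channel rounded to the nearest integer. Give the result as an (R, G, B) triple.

40% lies between the 0% and 50% stops, so the local fraction is t = (40 − 0)/(50 − 0) = 40/50 ≈ 0.8.
R = 130 + 0.8 × (99 − 130) = 105.2 → 105
G = 31 + 0.8 × (108 − 31) = 92.6 → 93
B = 183 + 0.8 × (132 − 183) = 142.2 → 142

(105, 93, 142)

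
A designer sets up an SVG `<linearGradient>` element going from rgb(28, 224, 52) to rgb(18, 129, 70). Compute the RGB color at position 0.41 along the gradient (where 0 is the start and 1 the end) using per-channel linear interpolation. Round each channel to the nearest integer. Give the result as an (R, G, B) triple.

(24, 185, 59)

R = 28 + 0.41 × (18 − 28) = 28 + 0.41 × -10 = 23.9 → 24
G = 224 + 0.41 × (129 − 224) = 224 + 0.41 × -95 = 185.05 → 185
B = 52 + 0.41 × (70 − 52) = 52 + 0.41 × 18 = 59.38 → 59
So the blended color is (24, 185, 59), about #18b93b.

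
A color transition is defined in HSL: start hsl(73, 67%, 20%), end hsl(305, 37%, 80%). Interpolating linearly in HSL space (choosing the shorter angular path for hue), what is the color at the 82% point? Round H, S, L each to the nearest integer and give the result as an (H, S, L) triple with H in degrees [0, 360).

(328, 42, 69)

Hue: 305 − 73 = 232°, but |232| > 180 so the shorter arc goes the other way: Δh = 232 − 360 = -128°.
H = 73 + 0.82 × (-128) = -31.96 → -32 → -32 mod 360 = 328°
S = 67 + 0.82 × (37 − 67) = 42.4 → 42%
L = 20 + 0.82 × (80 − 20) = 69.2 → 69%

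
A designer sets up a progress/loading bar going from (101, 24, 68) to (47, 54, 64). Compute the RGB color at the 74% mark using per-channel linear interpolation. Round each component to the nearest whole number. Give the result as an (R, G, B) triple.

74% corresponds to t = 0.74.
R = 101 + 0.74 × (47 − 101) = 101 + 0.74 × -54 = 61.04 → 61
G = 24 + 0.74 × (54 − 24) = 24 + 0.74 × 30 = 46.2 → 46
B = 68 + 0.74 × (64 − 68) = 68 + 0.74 × -4 = 65.04 → 65
So the blended color is (61, 46, 65), about #3d2e41.

(61, 46, 65)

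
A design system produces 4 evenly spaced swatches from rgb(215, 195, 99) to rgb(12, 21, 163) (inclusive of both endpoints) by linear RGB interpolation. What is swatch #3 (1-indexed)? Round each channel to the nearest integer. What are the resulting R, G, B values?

(80, 79, 142)

With 4 swatches and endpoints inclusive, swatch 3 sits at t = (3 − 1)/(4 − 1) = 2/3 ≈ 0.6667.
R = 215 + 0.6667 × (12 − 215) = 79.66 → 80
G = 195 + 0.6667 × (21 − 195) = 78.994 → 79
B = 99 + 0.6667 × (163 − 99) = 141.669 → 142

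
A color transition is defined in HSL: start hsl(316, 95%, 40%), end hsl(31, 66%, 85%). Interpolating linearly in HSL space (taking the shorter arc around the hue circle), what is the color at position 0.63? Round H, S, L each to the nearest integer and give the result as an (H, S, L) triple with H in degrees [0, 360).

Hue: 31 − 316 = -285°, but |-285| > 180 so the shorter arc goes the other way: Δh = -285 + 360 = 75°.
H = 316 + 0.63 × (75) = 363.25 → 363 → 363 mod 360 = 3°
S = 95 + 0.63 × (66 − 95) = 76.73 → 77%
L = 40 + 0.63 × (85 − 40) = 68.35 → 68%

(3, 77, 68)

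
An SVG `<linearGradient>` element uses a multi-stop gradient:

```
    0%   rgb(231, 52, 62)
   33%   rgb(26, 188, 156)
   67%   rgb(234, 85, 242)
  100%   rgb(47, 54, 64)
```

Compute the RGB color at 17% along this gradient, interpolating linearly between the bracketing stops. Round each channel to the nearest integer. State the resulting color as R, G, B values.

(125, 122, 110)

17% lies between the 0% and 33% stops, so the local fraction is t = (17 − 0)/(33 − 0) = 17/33 ≈ 0.5152.
R = 231 + 0.5152 × (26 − 231) = 125.384 → 125
G = 52 + 0.5152 × (188 − 52) = 122.067 → 122
B = 62 + 0.5152 × (156 − 62) = 110.429 → 110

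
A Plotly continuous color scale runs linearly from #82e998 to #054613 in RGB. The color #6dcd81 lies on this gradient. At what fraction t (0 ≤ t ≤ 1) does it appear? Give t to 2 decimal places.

0.17

Invert the lerp on the G channel (largest span, 163): t = (205 − 233) / (70 − 233) = -28/-163 = 0.17178.
Check on R: (109 − 130)/(5 − 130) = 0.168 ✓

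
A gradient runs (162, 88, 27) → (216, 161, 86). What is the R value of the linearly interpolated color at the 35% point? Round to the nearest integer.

R = 162 + 0.35 × (216 − 162) = 180.9 → 181

181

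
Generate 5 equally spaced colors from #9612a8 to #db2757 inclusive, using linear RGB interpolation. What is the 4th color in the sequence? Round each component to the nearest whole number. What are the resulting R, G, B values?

With 5 swatches and endpoints inclusive, swatch 4 sits at t = (4 − 1)/(5 − 1) = 3/4 ≈ 0.75.
#9612a8 → (150, 18, 168); #db2757 → (219, 39, 87).
R = 150 + 0.75 × (219 − 150) = 201.75 → 202
G = 18 + 0.75 × (39 − 18) = 33.75 → 34
B = 168 + 0.75 × (87 − 168) = 107.25 → 107

(202, 34, 107)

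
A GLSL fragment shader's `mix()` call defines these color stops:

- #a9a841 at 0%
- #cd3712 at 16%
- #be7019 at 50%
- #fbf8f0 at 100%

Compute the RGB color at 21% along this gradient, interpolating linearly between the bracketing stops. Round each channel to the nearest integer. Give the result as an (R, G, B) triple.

(203, 63, 19)

21% lies between the 16% and 50% stops, so the local fraction is t = (21 − 16)/(50 − 16) = 5/34 ≈ 0.1471.
#cd3712 → (205, 55, 18); #be7019 → (190, 112, 25).
R = 205 + 0.1471 × (190 − 205) = 202.793 → 203
G = 55 + 0.1471 × (112 − 55) = 63.385 → 63
B = 18 + 0.1471 × (25 − 18) = 19.03 → 19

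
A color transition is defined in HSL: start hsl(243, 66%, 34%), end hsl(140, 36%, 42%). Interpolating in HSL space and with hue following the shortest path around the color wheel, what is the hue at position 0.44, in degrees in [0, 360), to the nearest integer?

Hue arc: Δh = 140 − 243 = -103° (|Δh| ≤ 180, already the shorter path).
H = 243 + 0.44 × (-103) = 197.68 → 198°

198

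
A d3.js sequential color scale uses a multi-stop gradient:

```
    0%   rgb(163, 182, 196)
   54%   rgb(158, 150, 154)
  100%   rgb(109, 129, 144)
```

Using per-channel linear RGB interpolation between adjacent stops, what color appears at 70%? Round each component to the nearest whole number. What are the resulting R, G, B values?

70% lies between the 54% and 100% stops, so the local fraction is t = (70 − 54)/(100 − 54) = 16/46 ≈ 0.3478.
R = 158 + 0.3478 × (109 − 158) = 140.958 → 141
G = 150 + 0.3478 × (129 − 150) = 142.696 → 143
B = 154 + 0.3478 × (144 − 154) = 150.522 → 151

(141, 143, 151)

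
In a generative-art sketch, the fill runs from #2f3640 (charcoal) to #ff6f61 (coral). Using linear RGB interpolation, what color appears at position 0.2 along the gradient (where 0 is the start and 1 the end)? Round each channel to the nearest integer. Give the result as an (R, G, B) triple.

#2f3640 → (47, 54, 64); #ff6f61 → (255, 111, 97).
R = 47 + 0.2 × (255 − 47) = 47 + 0.2 × 208 = 88.6 → 89
G = 54 + 0.2 × (111 − 54) = 54 + 0.2 × 57 = 65.4 → 65
B = 64 + 0.2 × (97 − 64) = 64 + 0.2 × 33 = 70.6 → 71
So the blended color is (89, 65, 71), about #594147.

(89, 65, 71)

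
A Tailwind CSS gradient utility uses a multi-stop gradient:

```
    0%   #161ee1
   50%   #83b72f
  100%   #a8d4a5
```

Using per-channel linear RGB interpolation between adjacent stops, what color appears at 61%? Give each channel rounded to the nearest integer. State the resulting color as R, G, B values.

(139, 189, 73)

61% lies between the 50% and 100% stops, so the local fraction is t = (61 − 50)/(100 − 50) = 11/50 ≈ 0.22.
#83b72f → (131, 183, 47); #a8d4a5 → (168, 212, 165).
R = 131 + 0.22 × (168 − 131) = 139.14 → 139
G = 183 + 0.22 × (212 − 183) = 189.38 → 189
B = 47 + 0.22 × (165 − 47) = 72.96 → 73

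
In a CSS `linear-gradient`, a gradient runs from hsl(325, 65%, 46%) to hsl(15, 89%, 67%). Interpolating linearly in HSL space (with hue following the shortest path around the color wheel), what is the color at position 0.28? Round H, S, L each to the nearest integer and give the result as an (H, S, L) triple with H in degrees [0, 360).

(339, 72, 52)

Hue: 15 − 325 = -310°, but |-310| > 180 so the shorter arc goes the other way: Δh = -310 + 360 = 50°.
H = 325 + 0.28 × (50) = 339 → 339°
S = 65 + 0.28 × (89 − 65) = 71.72 → 72%
L = 46 + 0.28 × (67 − 46) = 51.88 → 52%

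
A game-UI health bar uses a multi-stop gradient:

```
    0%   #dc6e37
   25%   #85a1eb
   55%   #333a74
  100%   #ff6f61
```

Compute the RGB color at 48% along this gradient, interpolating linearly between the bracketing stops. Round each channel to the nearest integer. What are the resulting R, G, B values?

(70, 82, 144)

48% lies between the 25% and 55% stops, so the local fraction is t = (48 − 25)/(55 − 25) = 23/30 ≈ 0.7667.
#85a1eb → (133, 161, 235); #333a74 → (51, 58, 116).
R = 133 + 0.7667 × (51 − 133) = 70.131 → 70
G = 161 + 0.7667 × (58 − 161) = 82.03 → 82
B = 235 + 0.7667 × (116 − 235) = 143.763 → 144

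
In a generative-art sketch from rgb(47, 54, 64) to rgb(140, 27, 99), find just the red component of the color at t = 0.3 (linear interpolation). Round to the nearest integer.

75

R = 47 + 0.3 × (140 − 47) = 74.9 → 75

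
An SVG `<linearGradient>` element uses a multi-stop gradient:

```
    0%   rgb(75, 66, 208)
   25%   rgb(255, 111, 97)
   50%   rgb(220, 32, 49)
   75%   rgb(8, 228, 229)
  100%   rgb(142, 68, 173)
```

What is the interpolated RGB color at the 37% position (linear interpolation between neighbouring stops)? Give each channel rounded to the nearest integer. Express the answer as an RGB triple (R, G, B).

37% lies between the 25% and 50% stops, so the local fraction is t = (37 − 25)/(50 − 25) = 12/25 ≈ 0.48.
R = 255 + 0.48 × (220 − 255) = 238.2 → 238
G = 111 + 0.48 × (32 − 111) = 73.08 → 73
B = 97 + 0.48 × (49 − 97) = 73.96 → 74

(238, 73, 74)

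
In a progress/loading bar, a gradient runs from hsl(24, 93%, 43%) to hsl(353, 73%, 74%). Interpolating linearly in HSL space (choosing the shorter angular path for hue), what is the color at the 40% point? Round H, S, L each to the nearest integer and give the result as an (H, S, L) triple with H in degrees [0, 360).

(12, 85, 55)

Hue: 353 − 24 = 329°, but |329| > 180 so the shorter arc goes the other way: Δh = 329 − 360 = -31°.
H = 24 + 0.4 × (-31) = 11.6 → 12°
S = 93 + 0.4 × (73 − 93) = 85 → 85%
L = 43 + 0.4 × (74 − 43) = 55.4 → 55%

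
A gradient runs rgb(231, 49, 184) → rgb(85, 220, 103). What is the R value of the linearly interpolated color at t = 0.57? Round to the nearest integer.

R = 231 + 0.57 × (85 − 231) = 147.78 → 148

148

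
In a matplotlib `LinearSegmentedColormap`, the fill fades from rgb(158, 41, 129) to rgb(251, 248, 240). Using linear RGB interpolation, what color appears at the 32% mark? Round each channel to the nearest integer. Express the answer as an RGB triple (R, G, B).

32% corresponds to t = 0.32.
R = 158 + 0.32 × (251 − 158) = 158 + 0.32 × 93 = 187.76 → 188
G = 41 + 0.32 × (248 − 41) = 41 + 0.32 × 207 = 107.24 → 107
B = 129 + 0.32 × (240 − 129) = 129 + 0.32 × 111 = 164.52 → 165
So the blended color is (188, 107, 165), about #bc6ba5.

(188, 107, 165)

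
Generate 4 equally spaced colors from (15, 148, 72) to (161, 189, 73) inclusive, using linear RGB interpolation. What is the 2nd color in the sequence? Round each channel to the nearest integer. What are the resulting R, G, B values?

(64, 162, 72)

With 4 swatches and endpoints inclusive, swatch 2 sits at t = (2 − 1)/(4 − 1) = 1/3 ≈ 0.3333.
R = 15 + 0.3333 × (161 − 15) = 63.662 → 64
G = 148 + 0.3333 × (189 − 148) = 161.665 → 162
B = 72 + 0.3333 × (73 − 72) = 72.333 → 72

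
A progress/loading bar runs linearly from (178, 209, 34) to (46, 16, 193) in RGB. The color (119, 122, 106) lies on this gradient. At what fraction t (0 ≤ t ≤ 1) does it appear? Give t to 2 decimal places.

Invert the lerp on the G channel (largest span, 193): t = (122 − 209) / (16 − 209) = -87/-193 = 0.45078.
Check on R: (119 − 178)/(46 − 178) = 0.447 ✓

0.45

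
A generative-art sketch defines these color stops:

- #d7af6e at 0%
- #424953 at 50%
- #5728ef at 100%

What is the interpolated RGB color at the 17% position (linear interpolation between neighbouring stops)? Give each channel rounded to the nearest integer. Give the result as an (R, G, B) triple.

17% lies between the 0% and 50% stops, so the local fraction is t = (17 − 0)/(50 − 0) = 17/50 ≈ 0.34.
#d7af6e → (215, 175, 110); #424953 → (66, 73, 83).
R = 215 + 0.34 × (66 − 215) = 164.34 → 164
G = 175 + 0.34 × (73 − 175) = 140.32 → 140
B = 110 + 0.34 × (83 − 110) = 100.82 → 101

(164, 140, 101)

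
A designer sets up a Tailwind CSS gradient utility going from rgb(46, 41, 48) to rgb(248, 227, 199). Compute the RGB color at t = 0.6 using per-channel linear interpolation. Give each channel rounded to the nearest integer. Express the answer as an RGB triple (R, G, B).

(167, 153, 139)

R = 46 + 0.6 × (248 − 46) = 46 + 0.6 × 202 = 167.2 → 167
G = 41 + 0.6 × (227 − 41) = 41 + 0.6 × 186 = 152.6 → 153
B = 48 + 0.6 × (199 − 48) = 48 + 0.6 × 151 = 138.6 → 139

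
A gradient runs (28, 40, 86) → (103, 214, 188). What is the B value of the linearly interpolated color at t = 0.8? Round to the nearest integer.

B = 86 + 0.8 × (188 − 86) = 167.6 → 168

168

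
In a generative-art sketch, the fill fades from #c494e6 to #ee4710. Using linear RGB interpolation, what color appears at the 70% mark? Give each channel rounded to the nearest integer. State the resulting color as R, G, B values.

#c494e6 → (196, 148, 230); #ee4710 → (238, 71, 16).
70% corresponds to t = 0.7.
R = 196 + 0.7 × (238 − 196) = 196 + 0.7 × 42 = 225.4 → 225
G = 148 + 0.7 × (71 − 148) = 148 + 0.7 × -77 = 94.1 → 94
B = 230 + 0.7 × (16 − 230) = 230 + 0.7 × -214 = 80.2 → 80

(225, 94, 80)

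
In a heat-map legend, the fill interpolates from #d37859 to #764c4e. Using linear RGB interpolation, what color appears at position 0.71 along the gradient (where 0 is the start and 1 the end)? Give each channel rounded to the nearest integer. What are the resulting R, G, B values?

#d37859 → (211, 120, 89); #764c4e → (118, 76, 78).
R = 211 + 0.71 × (118 − 211) = 211 + 0.71 × -93 = 144.97 → 145
G = 120 + 0.71 × (76 − 120) = 120 + 0.71 × -44 = 88.76 → 89
B = 89 + 0.71 × (78 − 89) = 89 + 0.71 × -11 = 81.19 → 81

(145, 89, 81)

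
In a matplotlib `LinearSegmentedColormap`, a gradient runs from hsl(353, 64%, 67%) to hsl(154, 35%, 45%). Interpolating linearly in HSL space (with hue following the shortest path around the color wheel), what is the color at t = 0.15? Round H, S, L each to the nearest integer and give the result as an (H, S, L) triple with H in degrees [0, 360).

(17, 60, 64)

Hue: 154 − 353 = -199°, but |-199| > 180 so the shorter arc goes the other way: Δh = -199 + 360 = 161°.
H = 353 + 0.15 × (161) = 377.15 → 377 → 377 mod 360 = 17°
S = 64 + 0.15 × (35 − 64) = 59.65 → 60%
L = 67 + 0.15 × (45 − 67) = 63.7 → 64%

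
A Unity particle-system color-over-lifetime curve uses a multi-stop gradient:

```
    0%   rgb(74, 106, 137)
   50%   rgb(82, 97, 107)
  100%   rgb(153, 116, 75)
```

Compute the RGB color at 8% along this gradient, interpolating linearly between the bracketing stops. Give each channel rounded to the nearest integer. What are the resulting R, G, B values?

8% lies between the 0% and 50% stops, so the local fraction is t = (8 − 0)/(50 − 0) = 8/50 ≈ 0.16.
R = 74 + 0.16 × (82 − 74) = 75.28 → 75
G = 106 + 0.16 × (97 − 106) = 104.56 → 105
B = 137 + 0.16 × (107 − 137) = 132.2 → 132

(75, 105, 132)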